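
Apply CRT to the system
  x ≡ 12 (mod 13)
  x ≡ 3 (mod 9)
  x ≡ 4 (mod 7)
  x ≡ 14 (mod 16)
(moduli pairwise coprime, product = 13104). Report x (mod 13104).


Product of moduli M = 13 · 9 · 7 · 16 = 13104.
Merge one congruence at a time:
  Start: x ≡ 12 (mod 13).
  Combine with x ≡ 3 (mod 9); new modulus lcm = 117.
    Write x = 12 + 13·t and substitute into x ≡ 3 (mod 9): 13·t ≡ 3 − 12 = -9 (mod 9).
    Reduce coefficients mod 9: 4·t ≡ 0 (mod 9).
    The inverse of 4 mod 9 is 7 (since 4·7 = 28 = 3·9 + 1), so t ≡ 7·0 = 0 ≡ 0 (mod 9).
    Then x = 12 + 13·0 = 12, valid modulo lcm(13, 9) = 117: x ≡ 12 (mod 117).
  Combine with x ≡ 4 (mod 7); new modulus lcm = 819.
    Write x = 12 + 117·t and substitute into x ≡ 4 (mod 7): 117·t ≡ 4 − 12 = -8 (mod 7).
    Reduce coefficients mod 7: 5·t ≡ 6 (mod 7).
    The inverse of 5 mod 7 is 3 (since 5·3 = 15 = 2·7 + 1), so t ≡ 3·6 = 18 ≡ 4 (mod 7).
    Then x = 12 + 117·4 = 480, valid modulo lcm(117, 7) = 819: x ≡ 480 (mod 819).
  Combine with x ≡ 14 (mod 16); new modulus lcm = 13104.
    Write x = 480 + 819·t and substitute into x ≡ 14 (mod 16): 819·t ≡ 14 − 480 = -466 (mod 16).
    Reduce coefficients mod 16: 3·t ≡ 14 (mod 16).
    The inverse of 3 mod 16 is 11 (since 3·11 = 33 = 2·16 + 1), so t ≡ 11·14 = 154 ≡ 10 (mod 16).
    Then x = 480 + 819·10 = 8670, valid modulo lcm(819, 16) = 13104: x ≡ 8670 (mod 13104).
Verify against each original: 8670 mod 13 = 12, 8670 mod 9 = 3, 8670 mod 7 = 4, 8670 mod 16 = 14.

x ≡ 8670 (mod 13104).


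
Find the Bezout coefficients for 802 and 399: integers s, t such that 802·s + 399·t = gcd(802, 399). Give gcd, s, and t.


Euclidean algorithm on (802, 399) — divide until remainder is 0:
  802 = 2 · 399 + 4
  399 = 99 · 4 + 3
  4 = 1 · 3 + 1
  3 = 3 · 1 + 0
gcd(802, 399) = 1.
Track Bezout coefficients alongside the remainders: start with r₀ = 802 = a·1 + b·0 (s = 1, t = 0) and r₁ = 399 = a·0 + b·1 (s = 0, t = 1); each new remainder r_{k+1} = r_{k-1} − q_k·r_k inherits s_{k+1} = s_{k-1} − q_k·s_k, t_{k+1} = t_{k-1} − q_k·t_k, so r_k = a·s_k + b·t_k at every step:
  q = 2: r = 4, s = 1 − 2·0 = 1, t = 0 − 2·1 = -2  (check: 802·1 + 399·(-2) = 4)
  q = 99: r = 3, s = 0 − 99·1 = -99, t = 1 − 99·(-2) = 199  (check: 802·(-99) + 399·199 = 3)
  q = 1: r = 1, s = 1 − 1·(-99) = 100, t = -2 − 1·199 = -201  (check: 802·100 + 399·(-201) = 1)
The row with r = 1 (the gcd) gives the Bezout coefficients s = 100, t = -201.
Result: 802 · (100) + 399 · (-201) = 1.

gcd(802, 399) = 1; s = 100, t = -201 (check: 802·100 + 399·(-201) = 1).


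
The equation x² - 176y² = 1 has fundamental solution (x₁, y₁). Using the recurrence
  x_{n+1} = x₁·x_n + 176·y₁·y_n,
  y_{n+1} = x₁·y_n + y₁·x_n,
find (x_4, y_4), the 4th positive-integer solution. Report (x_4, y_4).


Step 1: Find the fundamental solution (x₁, y₁) of x² - 176y² = 1.
  Expand √176 as a continued fraction. a₀ = ⌊√176⌋ = 13; iterate m_{k+1} = d_k·a_k − m_k, d_{k+1} = (176 − m_{k+1}²)/d_k, a_{k+1} = ⌊(a₀ + m_{k+1})/d_{k+1}⌋ (starting m₀ = 0, d₀ = 1), with convergents p_k = a_k·p_{k-1} + p_{k-2}, q_k = a_k·q_{k-1} + q_{k-2} (p₋₁ = 1, q₋₁ = 0):
  k = 0: a₀ = 13; p₀/q₀ = 13/1; p₀² − 176·q₀² = 169 − 176 = -7.
  k = 1: m = 13, d = 7, a = ⌊(13 + 13)/7⌋ = 3; p/q = (3·13 + 1)/(3·1 + 0) = 40/3; p² − 176·q² = 1600 − 1584 = 16.
  k = 2: m = 8, d = 16, a = ⌊(13 + 8)/16⌋ = 1; p/q = (1·40 + 13)/(1·3 + 1) = 53/4; p² − 176·q² = 2809 − 2816 = -7.
  k = 3: m = 8, d = 7, a = ⌊(13 + 8)/7⌋ = 3; p/q = (3·53 + 40)/(3·4 + 3) = 199/15; p² − 176·q² = 39601 − 39600 = 1.
  The first convergent with p² − 176·q² = 1 gives the fundamental solution (x₁, y₁) = (199, 15).
Step 2: Apply the recurrence (x_{n+1}, y_{n+1}) = (x₁x_n + 176y₁y_n, x₁y_n + y₁x_n) repeatedly.
  From (x_1, y_1) = (199, 15): x_2 = 199·199 + 176·15·15 = 79201; y_2 = 199·15 + 15·199 = 5970.
  From (x_2, y_2) = (79201, 5970): x_3 = 199·79201 + 176·15·5970 = 31521799; y_3 = 199·5970 + 15·79201 = 2376045.
  From (x_3, y_3) = (31521799, 2376045): x_4 = 199·31521799 + 176·15·2376045 = 12545596801; y_4 = 199·2376045 + 15·31521799 = 945659940.
Step 3: Verify x_4² - 176·y_4² = 157391999093261433601 - 157391999093261433600 = 1 (should be 1). ✓

(x_1, y_1) = (199, 15); (x_4, y_4) = (12545596801, 945659940).


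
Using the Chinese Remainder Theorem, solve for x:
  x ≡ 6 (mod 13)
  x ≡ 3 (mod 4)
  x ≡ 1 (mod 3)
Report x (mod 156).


Moduli 13, 4, 3 are pairwise coprime; by CRT there is a unique solution modulo M = 13 · 4 · 3 = 156.
Solve pairwise, accumulating the modulus:
  Start with x ≡ 6 (mod 13).
  Combine with x ≡ 3 (mod 4): since gcd(13, 4) = 1, we get a unique residue mod 52.
    Write x = 6 + 13·t and substitute into x ≡ 3 (mod 4): 13·t ≡ 3 − 6 = -3 (mod 4).
    Reduce coefficients mod 4: 1·t ≡ 1 (mod 4).
    So t ≡ 1 (mod 4).
    Then x = 6 + 13·1 = 19, valid modulo lcm(13, 4) = 52: x ≡ 19 (mod 52).
  Combine with x ≡ 1 (mod 3): since gcd(52, 3) = 1, we get a unique residue mod 156.
    Write x = 19 + 52·t and substitute into x ≡ 1 (mod 3): 52·t ≡ 1 − 19 = -18 (mod 3).
    Reduce coefficients mod 3: 1·t ≡ 0 (mod 3).
    So t ≡ 0 (mod 3).
    Then x = 19 + 52·0 = 19, valid modulo lcm(52, 3) = 156: x ≡ 19 (mod 156).
Verify: 19 mod 13 = 6 ✓, 19 mod 4 = 3 ✓, 19 mod 3 = 1 ✓.

x ≡ 19 (mod 156).


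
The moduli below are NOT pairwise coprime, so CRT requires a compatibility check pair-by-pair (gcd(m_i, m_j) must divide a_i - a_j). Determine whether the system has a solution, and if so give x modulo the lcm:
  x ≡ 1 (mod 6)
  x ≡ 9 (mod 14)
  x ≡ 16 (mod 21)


Moduli 6, 14, 21 are not pairwise coprime, so CRT works modulo lcm(m_i) when all pairwise compatibility conditions hold.
Pairwise compatibility: gcd(m_i, m_j) must divide a_i - a_j for every pair.
Merge one congruence at a time:
  Start: x ≡ 1 (mod 6).
  Combine with x ≡ 9 (mod 14): gcd(6, 14) = 2; 9 - 1 = 8, which IS divisible by 2, so compatible.
    Write x = 1 + 6·t and substitute into x ≡ 9 (mod 14): 6·t ≡ 9 − 1 = 8 (mod 14).
    Divide the congruence (and modulus) by g = 2: 3·t ≡ 4 (mod 7).
    The inverse of 3 mod 7 is 5 (since 3·5 = 15 = 2·7 + 1), so t ≡ 5·4 = 20 ≡ 6 (mod 7).
    Then x = 1 + 6·6 = 37, valid modulo lcm(6, 14) = 42: x ≡ 37 (mod 42).
  Combine with x ≡ 16 (mod 21): gcd(42, 21) = 21; 16 - 37 = -21, which IS divisible by 21, so compatible.
    Write x = 37 + 42·t and substitute into x ≡ 16 (mod 21): 42·t ≡ 16 − 37 = -21 (mod 21).
    Divide the congruence (and modulus) by g = 21: 2·t ≡ -1 (mod 1).
    Modulo 1 every t works; take t = 0.
    Then x = 37 + 42·0 = 37, valid modulo lcm(42, 21) = 42: x ≡ 37 (mod 42).
Verify: 37 mod 6 = 1, 37 mod 14 = 9, 37 mod 21 = 16.

x ≡ 37 (mod 42).


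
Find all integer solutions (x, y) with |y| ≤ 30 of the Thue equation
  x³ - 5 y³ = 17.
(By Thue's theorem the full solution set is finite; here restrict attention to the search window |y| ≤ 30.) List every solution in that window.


The equation is x³ - 5y³ = 17. For fixed y, x³ = 5·y³ + 17, so a solution requires the RHS to be a perfect cube.
Strategy: iterate y from -30 to 30, compute RHS = 5·y³ + 17, and check whether it is a (positive or negative) perfect cube.
Check small values of y:
  y = 0: RHS = 17 is not a perfect cube.
  y = 1: RHS = 22 is not a perfect cube.
  y = -1: RHS = 12 is not a perfect cube.
  y = 2: RHS = 57 is not a perfect cube.
  y = -2: RHS = -23 is not a perfect cube.
  y = 3: RHS = 152 is not a perfect cube.
  y = -3: RHS = -118 is not a perfect cube.
Continuing the search up to |y| = 30 finds no solutions either.
No (x, y) in the scanned range satisfies the equation.

No integer solutions with |y| ≤ 30.


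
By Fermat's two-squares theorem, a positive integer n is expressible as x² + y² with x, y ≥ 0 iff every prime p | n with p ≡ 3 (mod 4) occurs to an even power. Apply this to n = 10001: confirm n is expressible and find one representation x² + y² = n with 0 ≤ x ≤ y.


Step 1: Factor n = 10001 = 73 · 137.
Step 2: Check the mod-4 condition on each prime factor: 73 ≡ 1 (mod 4), exponent 1; 137 ≡ 1 (mod 4), exponent 1.
All primes ≡ 3 (mod 4) appear to even exponent (or don't appear), so by the two-squares theorem n IS expressible as a sum of two squares.
Step 3: Build a representation. Here n = 73 · 137 is a product of primes ≡ 1 (mod 4). Each prime p ≡ 1 (mod 4) is itself a sum of two squares; find a² by testing p − a² for a perfect square:
  73: 73 − 1² = 72, 73 − 2² = 69, 73 − 3² = 64 = 8² ⇒ 73 = 3² + 8².
  137: 137 − 1² = 136, 137 − 2² = 133, 137 − 3² = 128, 137 − 4² = 121 = 11² ⇒ 137 = 4² + 11².
  Combine using the Brahmagupta–Fibonacci identity (a² + b²)(c² + d²) = (ac − bd)² + (ad + bc)² = (ac + bd)² + (ad − bc)²:
  73 · 137 = 10001: from (3² + 8²)(4² + 11²), take (3·4 − 8·11, 3·11 + 8·4) = (12 − 88, 33 + 32) = (-76, 65); dropping signs (only squares matter) gives (76, 65); check 76² + 65² = 5776 + 4225 = 10001 ✓.
Step 4: Order so x ≤ y and verify: 65² + 76² = 4225 + 5776 = 10001 = n. ✓

n = 10001 = 65² + 76² (one valid representation with x ≤ y).


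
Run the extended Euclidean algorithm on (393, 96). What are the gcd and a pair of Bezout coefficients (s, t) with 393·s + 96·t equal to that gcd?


Euclidean algorithm on (393, 96) — divide until remainder is 0:
  393 = 4 · 96 + 9
  96 = 10 · 9 + 6
  9 = 1 · 6 + 3
  6 = 2 · 3 + 0
gcd(393, 96) = 3.
Track Bezout coefficients alongside the remainders: start with r₀ = 393 = a·1 + b·0 (s = 1, t = 0) and r₁ = 96 = a·0 + b·1 (s = 0, t = 1); each new remainder r_{k+1} = r_{k-1} − q_k·r_k inherits s_{k+1} = s_{k-1} − q_k·s_k, t_{k+1} = t_{k-1} − q_k·t_k, so r_k = a·s_k + b·t_k at every step:
  q = 4: r = 9, s = 1 − 4·0 = 1, t = 0 − 4·1 = -4  (check: 393·1 + 96·(-4) = 9)
  q = 10: r = 6, s = 0 − 10·1 = -10, t = 1 − 10·(-4) = 41  (check: 393·(-10) + 96·41 = 6)
  q = 1: r = 3, s = 1 − 1·(-10) = 11, t = -4 − 1·41 = -45  (check: 393·11 + 96·(-45) = 3)
The row with r = 3 (the gcd) gives the Bezout coefficients s = 11, t = -45.
Result: 393 · (11) + 96 · (-45) = 3.

gcd(393, 96) = 3; s = 11, t = -45 (check: 393·11 + 96·(-45) = 3).


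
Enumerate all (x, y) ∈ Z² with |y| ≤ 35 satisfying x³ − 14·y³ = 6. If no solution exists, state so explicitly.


The equation is x³ - 14y³ = 6. For fixed y, x³ = 14·y³ + 6, so a solution requires the RHS to be a perfect cube.
Strategy: iterate y from -35 to 35, compute RHS = 14·y³ + 6, and check whether it is a (positive or negative) perfect cube.
Check small values of y:
  y = 0: RHS = 6 is not a perfect cube.
  y = 1: RHS = 20 is not a perfect cube.
  y = -1: RHS = -8 = (-2)³ ⇒ x = -2 works.
  y = 2: RHS = 118 is not a perfect cube.
  y = -2: RHS = -106 is not a perfect cube.
  y = 3: RHS = 384 is not a perfect cube.
  y = -3: RHS = -372 is not a perfect cube.
Continuing the search up to |y| = 35 finds no further solutions beyond those listed.
Collected solutions: (-2, -1).

Solutions (with |y| ≤ 35): (-2, -1).


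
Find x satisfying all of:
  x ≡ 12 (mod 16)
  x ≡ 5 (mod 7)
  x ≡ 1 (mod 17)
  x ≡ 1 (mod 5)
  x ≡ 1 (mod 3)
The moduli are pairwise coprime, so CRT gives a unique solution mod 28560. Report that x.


Product of moduli M = 16 · 7 · 17 · 5 · 3 = 28560.
Merge one congruence at a time:
  Start: x ≡ 12 (mod 16).
  Combine with x ≡ 5 (mod 7); new modulus lcm = 112.
    Write x = 12 + 16·t and substitute into x ≡ 5 (mod 7): 16·t ≡ 5 − 12 = -7 (mod 7).
    Reduce coefficients mod 7: 2·t ≡ 0 (mod 7).
    The inverse of 2 mod 7 is 4 (since 2·4 = 8 = 1·7 + 1), so t ≡ 4·0 = 0 ≡ 0 (mod 7).
    Then x = 12 + 16·0 = 12, valid modulo lcm(16, 7) = 112: x ≡ 12 (mod 112).
  Combine with x ≡ 1 (mod 17); new modulus lcm = 1904.
    Write x = 12 + 112·t and substitute into x ≡ 1 (mod 17): 112·t ≡ 1 − 12 = -11 (mod 17).
    Reduce coefficients mod 17: 10·t ≡ 6 (mod 17).
    The inverse of 10 mod 17 is 12 (since 10·12 = 120 = 7·17 + 1), so t ≡ 12·6 = 72 ≡ 4 (mod 17).
    Then x = 12 + 112·4 = 460, valid modulo lcm(112, 17) = 1904: x ≡ 460 (mod 1904).
  Combine with x ≡ 1 (mod 5); new modulus lcm = 9520.
    Write x = 460 + 1904·t and substitute into x ≡ 1 (mod 5): 1904·t ≡ 1 − 460 = -459 (mod 5).
    Reduce coefficients mod 5: 4·t ≡ 1 (mod 5).
    The inverse of 4 mod 5 is 4 (since 4·4 = 16 = 3·5 + 1), so t ≡ 4·1 = 4 ≡ 4 (mod 5).
    Then x = 460 + 1904·4 = 8076, valid modulo lcm(1904, 5) = 9520: x ≡ 8076 (mod 9520).
  Combine with x ≡ 1 (mod 3); new modulus lcm = 28560.
    Write x = 8076 + 9520·t and substitute into x ≡ 1 (mod 3): 9520·t ≡ 1 − 8076 = -8075 (mod 3).
    Reduce coefficients mod 3: 1·t ≡ 1 (mod 3).
    So t ≡ 1 (mod 3).
    Then x = 8076 + 9520·1 = 17596, valid modulo lcm(9520, 3) = 28560: x ≡ 17596 (mod 28560).
Verify against each original: 17596 mod 16 = 12, 17596 mod 7 = 5, 17596 mod 17 = 1, 17596 mod 5 = 1, 17596 mod 3 = 1.

x ≡ 17596 (mod 28560).


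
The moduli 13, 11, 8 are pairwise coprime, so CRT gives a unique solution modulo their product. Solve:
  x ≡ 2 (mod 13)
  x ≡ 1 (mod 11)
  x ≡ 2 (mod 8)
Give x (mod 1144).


Moduli 13, 11, 8 are pairwise coprime; by CRT there is a unique solution modulo M = 13 · 11 · 8 = 1144.
Solve pairwise, accumulating the modulus:
  Start with x ≡ 2 (mod 13).
  Combine with x ≡ 1 (mod 11): since gcd(13, 11) = 1, we get a unique residue mod 143.
    Write x = 2 + 13·t and substitute into x ≡ 1 (mod 11): 13·t ≡ 1 − 2 = -1 (mod 11).
    Reduce coefficients mod 11: 2·t ≡ 10 (mod 11).
    The inverse of 2 mod 11 is 6 (since 2·6 = 12 = 1·11 + 1), so t ≡ 6·10 = 60 ≡ 5 (mod 11).
    Then x = 2 + 13·5 = 67, valid modulo lcm(13, 11) = 143: x ≡ 67 (mod 143).
  Combine with x ≡ 2 (mod 8): since gcd(143, 8) = 1, we get a unique residue mod 1144.
    Write x = 67 + 143·t and substitute into x ≡ 2 (mod 8): 143·t ≡ 2 − 67 = -65 (mod 8).
    Reduce coefficients mod 8: 7·t ≡ 7 (mod 8).
    The inverse of 7 mod 8 is 7 (since 7·7 = 49 = 6·8 + 1), so t ≡ 7·7 = 49 ≡ 1 (mod 8).
    Then x = 67 + 143·1 = 210, valid modulo lcm(143, 8) = 1144: x ≡ 210 (mod 1144).
Verify: 210 mod 13 = 2 ✓, 210 mod 11 = 1 ✓, 210 mod 8 = 2 ✓.

x ≡ 210 (mod 1144).


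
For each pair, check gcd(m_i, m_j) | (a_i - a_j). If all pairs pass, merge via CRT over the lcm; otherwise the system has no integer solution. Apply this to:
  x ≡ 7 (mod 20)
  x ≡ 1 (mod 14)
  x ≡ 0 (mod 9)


Moduli 20, 14, 9 are not pairwise coprime, so CRT works modulo lcm(m_i) when all pairwise compatibility conditions hold.
Pairwise compatibility: gcd(m_i, m_j) must divide a_i - a_j for every pair.
Merge one congruence at a time:
  Start: x ≡ 7 (mod 20).
  Combine with x ≡ 1 (mod 14): gcd(20, 14) = 2; 1 - 7 = -6, which IS divisible by 2, so compatible.
    Write x = 7 + 20·t and substitute into x ≡ 1 (mod 14): 20·t ≡ 1 − 7 = -6 (mod 14).
    Divide the congruence (and modulus) by g = 2: 10·t ≡ -3 (mod 7).
    Reduce coefficients mod 7: 3·t ≡ 4 (mod 7).
    The inverse of 3 mod 7 is 5 (since 3·5 = 15 = 2·7 + 1), so t ≡ 5·4 = 20 ≡ 6 (mod 7).
    Then x = 7 + 20·6 = 127, valid modulo lcm(20, 14) = 140: x ≡ 127 (mod 140).
  Combine with x ≡ 0 (mod 9): gcd(140, 9) = 1; 0 - 127 = -127, which IS divisible by 1, so compatible.
    Write x = 127 + 140·t and substitute into x ≡ 0 (mod 9): 140·t ≡ 0 − 127 = -127 (mod 9).
    Reduce coefficients mod 9: 5·t ≡ 8 (mod 9).
    The inverse of 5 mod 9 is 2 (since 5·2 = 10 = 1·9 + 1), so t ≡ 2·8 = 16 ≡ 7 (mod 9).
    Then x = 127 + 140·7 = 1107, valid modulo lcm(140, 9) = 1260: x ≡ 1107 (mod 1260).
Verify: 1107 mod 20 = 7, 1107 mod 14 = 1, 1107 mod 9 = 0.

x ≡ 1107 (mod 1260).


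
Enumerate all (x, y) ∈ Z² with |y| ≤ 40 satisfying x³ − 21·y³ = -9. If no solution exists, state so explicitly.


The equation is x³ - 21y³ = -9. For fixed y, x³ = 21·y³ − 9, so a solution requires the RHS to be a perfect cube.
Strategy: iterate y from -40 to 40, compute RHS = 21·y³ − 9, and check whether it is a (positive or negative) perfect cube.
Check small values of y:
  y = 0: RHS = -9 is not a perfect cube.
  y = 1: RHS = 12 is not a perfect cube.
  y = -1: RHS = -30 is not a perfect cube.
  y = 2: RHS = 159 is not a perfect cube.
  y = -2: RHS = -177 is not a perfect cube.
  y = 3: RHS = 558 is not a perfect cube.
  y = -3: RHS = -576 is not a perfect cube.
Continuing the search up to |y| = 40 finds no solutions either.
No (x, y) in the scanned range satisfies the equation.

No integer solutions with |y| ≤ 40.


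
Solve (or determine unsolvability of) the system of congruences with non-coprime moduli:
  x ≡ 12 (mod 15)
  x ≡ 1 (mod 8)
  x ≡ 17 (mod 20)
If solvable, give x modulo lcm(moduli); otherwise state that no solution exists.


Moduli 15, 8, 20 are not pairwise coprime, so CRT works modulo lcm(m_i) when all pairwise compatibility conditions hold.
Pairwise compatibility: gcd(m_i, m_j) must divide a_i - a_j for every pair.
Merge one congruence at a time:
  Start: x ≡ 12 (mod 15).
  Combine with x ≡ 1 (mod 8): gcd(15, 8) = 1; 1 - 12 = -11, which IS divisible by 1, so compatible.
    Write x = 12 + 15·t and substitute into x ≡ 1 (mod 8): 15·t ≡ 1 − 12 = -11 (mod 8).
    Reduce coefficients mod 8: 7·t ≡ 5 (mod 8).
    The inverse of 7 mod 8 is 7 (since 7·7 = 49 = 6·8 + 1), so t ≡ 7·5 = 35 ≡ 3 (mod 8).
    Then x = 12 + 15·3 = 57, valid modulo lcm(15, 8) = 120: x ≡ 57 (mod 120).
  Combine with x ≡ 17 (mod 20): gcd(120, 20) = 20; 17 - 57 = -40, which IS divisible by 20, so compatible.
    Write x = 57 + 120·t and substitute into x ≡ 17 (mod 20): 120·t ≡ 17 − 57 = -40 (mod 20).
    Divide the congruence (and modulus) by g = 20: 6·t ≡ -2 (mod 1).
    Modulo 1 every t works; take t = 0.
    Then x = 57 + 120·0 = 57, valid modulo lcm(120, 20) = 120: x ≡ 57 (mod 120).
Verify: 57 mod 15 = 12, 57 mod 8 = 1, 57 mod 20 = 17.

x ≡ 57 (mod 120).


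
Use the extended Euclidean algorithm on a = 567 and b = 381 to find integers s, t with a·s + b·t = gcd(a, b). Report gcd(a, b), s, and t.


Euclidean algorithm on (567, 381) — divide until remainder is 0:
  567 = 1 · 381 + 186
  381 = 2 · 186 + 9
  186 = 20 · 9 + 6
  9 = 1 · 6 + 3
  6 = 2 · 3 + 0
gcd(567, 381) = 3.
Track Bezout coefficients alongside the remainders: start with r₀ = 567 = a·1 + b·0 (s = 1, t = 0) and r₁ = 381 = a·0 + b·1 (s = 0, t = 1); each new remainder r_{k+1} = r_{k-1} − q_k·r_k inherits s_{k+1} = s_{k-1} − q_k·s_k, t_{k+1} = t_{k-1} − q_k·t_k, so r_k = a·s_k + b·t_k at every step:
  q = 1: r = 186, s = 1 − 1·0 = 1, t = 0 − 1·1 = -1  (check: 567·1 + 381·(-1) = 186)
  q = 2: r = 9, s = 0 − 2·1 = -2, t = 1 − 2·(-1) = 3  (check: 567·(-2) + 381·3 = 9)
  q = 20: r = 6, s = 1 − 20·(-2) = 41, t = -1 − 20·3 = -61  (check: 567·41 + 381·(-61) = 6)
  q = 1: r = 3, s = -2 − 1·41 = -43, t = 3 − 1·(-61) = 64  (check: 567·(-43) + 381·64 = 3)
The row with r = 3 (the gcd) gives the Bezout coefficients s = -43, t = 64.
Result: 567 · (-43) + 381 · (64) = 3.

gcd(567, 381) = 3; s = -43, t = 64 (check: 567·(-43) + 381·64 = 3).


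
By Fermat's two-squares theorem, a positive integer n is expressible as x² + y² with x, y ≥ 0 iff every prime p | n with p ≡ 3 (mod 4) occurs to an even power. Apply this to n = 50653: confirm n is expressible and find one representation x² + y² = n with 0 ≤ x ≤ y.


Step 1: Factor n = 50653 = 37^3.
Step 2: Check the mod-4 condition on each prime factor: 37 ≡ 1 (mod 4), exponent 3.
All primes ≡ 3 (mod 4) appear to even exponent (or don't appear), so by the two-squares theorem n IS expressible as a sum of two squares.
Step 3: Build a representation. Here n = 37 · 37 · 37 is a product of primes ≡ 1 (mod 4). Each prime p ≡ 1 (mod 4) is itself a sum of two squares; find a² by testing p − a² for a perfect square:
  37: 37 − 1² = 36 = 6² ⇒ 37 = 1² + 6².
  Combine using the Brahmagupta–Fibonacci identity (a² + b²)(c² + d²) = (ac − bd)² + (ad + bc)² = (ac + bd)² + (ad − bc)²:
  37 · 37 = 1369: from (1² + 6²)(1² + 6²), take (1·1 − 6·6, 1·6 + 6·1) = (1 − 36, 6 + 6) = (-35, 12); dropping signs (only squares matter) gives (35, 12); check 35² + 12² = 1225 + 144 = 1369 ✓.
  1369 · 37 = 50653: from (35² + 12²)(1² + 6²), take (35·1 − 12·6, 35·6 + 12·1) = (35 − 72, 210 + 12) = (-37, 222); dropping signs (only squares matter) gives (37, 222); check 37² + 222² = 1369 + 49284 = 50653 ✓.
Step 4: Order so x ≤ y and verify: 37² + 222² = 1369 + 49284 = 50653 = n. ✓

n = 50653 = 37² + 222² (one valid representation with x ≤ y).


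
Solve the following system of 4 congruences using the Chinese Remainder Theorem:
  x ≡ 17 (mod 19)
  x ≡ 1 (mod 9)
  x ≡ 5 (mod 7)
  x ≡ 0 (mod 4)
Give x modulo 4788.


Product of moduli M = 19 · 9 · 7 · 4 = 4788.
Merge one congruence at a time:
  Start: x ≡ 17 (mod 19).
  Combine with x ≡ 1 (mod 9); new modulus lcm = 171.
    Write x = 17 + 19·t and substitute into x ≡ 1 (mod 9): 19·t ≡ 1 − 17 = -16 (mod 9).
    Reduce coefficients mod 9: 1·t ≡ 2 (mod 9).
    So t ≡ 2 (mod 9).
    Then x = 17 + 19·2 = 55, valid modulo lcm(19, 9) = 171: x ≡ 55 (mod 171).
  Combine with x ≡ 5 (mod 7); new modulus lcm = 1197.
    Write x = 55 + 171·t and substitute into x ≡ 5 (mod 7): 171·t ≡ 5 − 55 = -50 (mod 7).
    Reduce coefficients mod 7: 3·t ≡ 6 (mod 7).
    The inverse of 3 mod 7 is 5 (since 3·5 = 15 = 2·7 + 1), so t ≡ 5·6 = 30 ≡ 2 (mod 7).
    Then x = 55 + 171·2 = 397, valid modulo lcm(171, 7) = 1197: x ≡ 397 (mod 1197).
  Combine with x ≡ 0 (mod 4); new modulus lcm = 4788.
    Write x = 397 + 1197·t and substitute into x ≡ 0 (mod 4): 1197·t ≡ 0 − 397 = -397 (mod 4).
    Reduce coefficients mod 4: 1·t ≡ 3 (mod 4).
    So t ≡ 3 (mod 4).
    Then x = 397 + 1197·3 = 3988, valid modulo lcm(1197, 4) = 4788: x ≡ 3988 (mod 4788).
Verify against each original: 3988 mod 19 = 17, 3988 mod 9 = 1, 3988 mod 7 = 5, 3988 mod 4 = 0.

x ≡ 3988 (mod 4788).


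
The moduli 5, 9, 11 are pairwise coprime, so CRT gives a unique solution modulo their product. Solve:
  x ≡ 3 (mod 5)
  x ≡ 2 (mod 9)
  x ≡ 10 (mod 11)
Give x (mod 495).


Moduli 5, 9, 11 are pairwise coprime; by CRT there is a unique solution modulo M = 5 · 9 · 11 = 495.
Solve pairwise, accumulating the modulus:
  Start with x ≡ 3 (mod 5).
  Combine with x ≡ 2 (mod 9): since gcd(5, 9) = 1, we get a unique residue mod 45.
    Write x = 3 + 5·t and substitute into x ≡ 2 (mod 9): 5·t ≡ 2 − 3 = -1 (mod 9).
    Reduce coefficients mod 9: 5·t ≡ 8 (mod 9).
    The inverse of 5 mod 9 is 2 (since 5·2 = 10 = 1·9 + 1), so t ≡ 2·8 = 16 ≡ 7 (mod 9).
    Then x = 3 + 5·7 = 38, valid modulo lcm(5, 9) = 45: x ≡ 38 (mod 45).
  Combine with x ≡ 10 (mod 11): since gcd(45, 11) = 1, we get a unique residue mod 495.
    Write x = 38 + 45·t and substitute into x ≡ 10 (mod 11): 45·t ≡ 10 − 38 = -28 (mod 11).
    Reduce coefficients mod 11: 1·t ≡ 5 (mod 11).
    So t ≡ 5 (mod 11).
    Then x = 38 + 45·5 = 263, valid modulo lcm(45, 11) = 495: x ≡ 263 (mod 495).
Verify: 263 mod 5 = 3 ✓, 263 mod 9 = 2 ✓, 263 mod 11 = 10 ✓.

x ≡ 263 (mod 495).


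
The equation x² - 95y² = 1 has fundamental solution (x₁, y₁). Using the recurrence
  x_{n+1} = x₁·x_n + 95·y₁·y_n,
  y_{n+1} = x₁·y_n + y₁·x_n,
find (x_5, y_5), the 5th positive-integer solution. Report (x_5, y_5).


Step 1: Find the fundamental solution (x₁, y₁) of x² - 95y² = 1.
  Expand √95 as a continued fraction. a₀ = ⌊√95⌋ = 9; iterate m_{k+1} = d_k·a_k − m_k, d_{k+1} = (95 − m_{k+1}²)/d_k, a_{k+1} = ⌊(a₀ + m_{k+1})/d_{k+1}⌋ (starting m₀ = 0, d₀ = 1), with convergents p_k = a_k·p_{k-1} + p_{k-2}, q_k = a_k·q_{k-1} + q_{k-2} (p₋₁ = 1, q₋₁ = 0):
  k = 0: a₀ = 9; p₀/q₀ = 9/1; p₀² − 95·q₀² = 81 − 95 = -14.
  k = 1: m = 9, d = 14, a = ⌊(9 + 9)/14⌋ = 1; p/q = (1·9 + 1)/(1·1 + 0) = 10/1; p² − 95·q² = 100 − 95 = 5.
  k = 2: m = 5, d = 5, a = ⌊(9 + 5)/5⌋ = 2; p/q = (2·10 + 9)/(2·1 + 1) = 29/3; p² − 95·q² = 841 − 855 = -14.
  k = 3: m = 5, d = 14, a = ⌊(9 + 5)/14⌋ = 1; p/q = (1·29 + 10)/(1·3 + 1) = 39/4; p² − 95·q² = 1521 − 1520 = 1.
  The first convergent with p² − 95·q² = 1 gives the fundamental solution (x₁, y₁) = (39, 4).
Step 2: Apply the recurrence (x_{n+1}, y_{n+1}) = (x₁x_n + 95y₁y_n, x₁y_n + y₁x_n) repeatedly.
  From (x_1, y_1) = (39, 4): x_2 = 39·39 + 95·4·4 = 3041; y_2 = 39·4 + 4·39 = 312.
  From (x_2, y_2) = (3041, 312): x_3 = 39·3041 + 95·4·312 = 237159; y_3 = 39·312 + 4·3041 = 24332.
  From (x_3, y_3) = (237159, 24332): x_4 = 39·237159 + 95·4·24332 = 18495361; y_4 = 39·24332 + 4·237159 = 1897584.
  From (x_4, y_4) = (18495361, 1897584): x_5 = 39·18495361 + 95·4·1897584 = 1442400999; y_5 = 39·1897584 + 4·18495361 = 147987220.
Step 3: Verify x_5² - 95·y_5² = 2080520641916198001 - 2080520641916198000 = 1 (should be 1). ✓

(x_1, y_1) = (39, 4); (x_5, y_5) = (1442400999, 147987220).


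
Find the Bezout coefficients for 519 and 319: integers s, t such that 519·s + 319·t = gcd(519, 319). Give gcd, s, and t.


Euclidean algorithm on (519, 319) — divide until remainder is 0:
  519 = 1 · 319 + 200
  319 = 1 · 200 + 119
  200 = 1 · 119 + 81
  119 = 1 · 81 + 38
  81 = 2 · 38 + 5
  38 = 7 · 5 + 3
  5 = 1 · 3 + 2
  3 = 1 · 2 + 1
  2 = 2 · 1 + 0
gcd(519, 319) = 1.
Track Bezout coefficients alongside the remainders: start with r₀ = 519 = a·1 + b·0 (s = 1, t = 0) and r₁ = 319 = a·0 + b·1 (s = 0, t = 1); each new remainder r_{k+1} = r_{k-1} − q_k·r_k inherits s_{k+1} = s_{k-1} − q_k·s_k, t_{k+1} = t_{k-1} − q_k·t_k, so r_k = a·s_k + b·t_k at every step:
  q = 1: r = 200, s = 1 − 1·0 = 1, t = 0 − 1·1 = -1  (check: 519·1 + 319·(-1) = 200)
  q = 1: r = 119, s = 0 − 1·1 = -1, t = 1 − 1·(-1) = 2  (check: 519·(-1) + 319·2 = 119)
  q = 1: r = 81, s = 1 − 1·(-1) = 2, t = -1 − 1·2 = -3  (check: 519·2 + 319·(-3) = 81)
  q = 1: r = 38, s = -1 − 1·2 = -3, t = 2 − 1·(-3) = 5  (check: 519·(-3) + 319·5 = 38)
  q = 2: r = 5, s = 2 − 2·(-3) = 8, t = -3 − 2·5 = -13  (check: 519·8 + 319·(-13) = 5)
  q = 7: r = 3, s = -3 − 7·8 = -59, t = 5 − 7·(-13) = 96  (check: 519·(-59) + 319·96 = 3)
  q = 1: r = 2, s = 8 − 1·(-59) = 67, t = -13 − 1·96 = -109  (check: 519·67 + 319·(-109) = 2)
  q = 1: r = 1, s = -59 − 1·67 = -126, t = 96 − 1·(-109) = 205  (check: 519·(-126) + 319·205 = 1)
The row with r = 1 (the gcd) gives the Bezout coefficients s = -126, t = 205.
Result: 519 · (-126) + 319 · (205) = 1.

gcd(519, 319) = 1; s = -126, t = 205 (check: 519·(-126) + 319·205 = 1).


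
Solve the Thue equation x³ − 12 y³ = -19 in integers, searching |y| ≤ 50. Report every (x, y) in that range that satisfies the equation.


The equation is x³ - 12y³ = -19. For fixed y, x³ = 12·y³ − 19, so a solution requires the RHS to be a perfect cube.
Strategy: iterate y from -50 to 50, compute RHS = 12·y³ − 19, and check whether it is a (positive or negative) perfect cube.
Check small values of y:
  y = 0: RHS = -19 is not a perfect cube.
  y = 1: RHS = -7 is not a perfect cube.
  y = -1: RHS = -31 is not a perfect cube.
  y = 2: RHS = 77 is not a perfect cube.
  y = -2: RHS = -115 is not a perfect cube.
  y = 3: RHS = 305 is not a perfect cube.
  y = -3: RHS = -343 = (-7)³ ⇒ x = -7 works.
Continuing the search up to |y| = 50 finds no further solutions beyond those listed.
Collected solutions: (-7, -3).

Solutions (with |y| ≤ 50): (-7, -3).


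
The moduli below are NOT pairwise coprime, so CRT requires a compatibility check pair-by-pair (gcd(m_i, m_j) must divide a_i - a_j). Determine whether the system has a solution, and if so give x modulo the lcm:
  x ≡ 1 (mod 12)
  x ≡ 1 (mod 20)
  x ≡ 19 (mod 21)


Moduli 12, 20, 21 are not pairwise coprime, so CRT works modulo lcm(m_i) when all pairwise compatibility conditions hold.
Pairwise compatibility: gcd(m_i, m_j) must divide a_i - a_j for every pair.
Merge one congruence at a time:
  Start: x ≡ 1 (mod 12).
  Combine with x ≡ 1 (mod 20): gcd(12, 20) = 4; 1 - 1 = 0, which IS divisible by 4, so compatible.
    Write x = 1 + 12·t and substitute into x ≡ 1 (mod 20): 12·t ≡ 1 − 1 = 0 (mod 20).
    Divide the congruence (and modulus) by g = 4: 3·t ≡ 0 (mod 5).
    The inverse of 3 mod 5 is 2 (since 3·2 = 6 = 1·5 + 1), so t ≡ 2·0 = 0 ≡ 0 (mod 5).
    Then x = 1 + 12·0 = 1, valid modulo lcm(12, 20) = 60: x ≡ 1 (mod 60).
  Combine with x ≡ 19 (mod 21): gcd(60, 21) = 3; 19 - 1 = 18, which IS divisible by 3, so compatible.
    Write x = 1 + 60·t and substitute into x ≡ 19 (mod 21): 60·t ≡ 19 − 1 = 18 (mod 21).
    Divide the congruence (and modulus) by g = 3: 20·t ≡ 6 (mod 7).
    Reduce coefficients mod 7: 6·t ≡ 6 (mod 7).
    The inverse of 6 mod 7 is 6 (since 6·6 = 36 = 5·7 + 1), so t ≡ 6·6 = 36 ≡ 1 (mod 7).
    Then x = 1 + 60·1 = 61, valid modulo lcm(60, 21) = 420: x ≡ 61 (mod 420).
Verify: 61 mod 12 = 1, 61 mod 20 = 1, 61 mod 21 = 19.

x ≡ 61 (mod 420).


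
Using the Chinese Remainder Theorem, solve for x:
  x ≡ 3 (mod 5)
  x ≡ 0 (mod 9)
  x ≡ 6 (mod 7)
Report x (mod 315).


Moduli 5, 9, 7 are pairwise coprime; by CRT there is a unique solution modulo M = 5 · 9 · 7 = 315.
Solve pairwise, accumulating the modulus:
  Start with x ≡ 3 (mod 5).
  Combine with x ≡ 0 (mod 9): since gcd(5, 9) = 1, we get a unique residue mod 45.
    Write x = 3 + 5·t and substitute into x ≡ 0 (mod 9): 5·t ≡ 0 − 3 = -3 (mod 9).
    Reduce coefficients mod 9: 5·t ≡ 6 (mod 9).
    The inverse of 5 mod 9 is 2 (since 5·2 = 10 = 1·9 + 1), so t ≡ 2·6 = 12 ≡ 3 (mod 9).
    Then x = 3 + 5·3 = 18, valid modulo lcm(5, 9) = 45: x ≡ 18 (mod 45).
  Combine with x ≡ 6 (mod 7): since gcd(45, 7) = 1, we get a unique residue mod 315.
    Write x = 18 + 45·t and substitute into x ≡ 6 (mod 7): 45·t ≡ 6 − 18 = -12 (mod 7).
    Reduce coefficients mod 7: 3·t ≡ 2 (mod 7).
    The inverse of 3 mod 7 is 5 (since 3·5 = 15 = 2·7 + 1), so t ≡ 5·2 = 10 ≡ 3 (mod 7).
    Then x = 18 + 45·3 = 153, valid modulo lcm(45, 7) = 315: x ≡ 153 (mod 315).
Verify: 153 mod 5 = 3 ✓, 153 mod 9 = 0 ✓, 153 mod 7 = 6 ✓.

x ≡ 153 (mod 315).


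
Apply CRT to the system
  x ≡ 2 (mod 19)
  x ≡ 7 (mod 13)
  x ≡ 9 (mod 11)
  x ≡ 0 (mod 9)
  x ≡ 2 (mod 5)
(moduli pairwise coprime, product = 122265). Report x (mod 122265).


Product of moduli M = 19 · 13 · 11 · 9 · 5 = 122265.
Merge one congruence at a time:
  Start: x ≡ 2 (mod 19).
  Combine with x ≡ 7 (mod 13); new modulus lcm = 247.
    Write x = 2 + 19·t and substitute into x ≡ 7 (mod 13): 19·t ≡ 7 − 2 = 5 (mod 13).
    Reduce coefficients mod 13: 6·t ≡ 5 (mod 13).
    The inverse of 6 mod 13 is 11 (since 6·11 = 66 = 5·13 + 1), so t ≡ 11·5 = 55 ≡ 3 (mod 13).
    Then x = 2 + 19·3 = 59, valid modulo lcm(19, 13) = 247: x ≡ 59 (mod 247).
  Combine with x ≡ 9 (mod 11); new modulus lcm = 2717.
    Write x = 59 + 247·t and substitute into x ≡ 9 (mod 11): 247·t ≡ 9 − 59 = -50 (mod 11).
    Reduce coefficients mod 11: 5·t ≡ 5 (mod 11).
    The inverse of 5 mod 11 is 9 (since 5·9 = 45 = 4·11 + 1), so t ≡ 9·5 = 45 ≡ 1 (mod 11).
    Then x = 59 + 247·1 = 306, valid modulo lcm(247, 11) = 2717: x ≡ 306 (mod 2717).
  Combine with x ≡ 0 (mod 9); new modulus lcm = 24453.
    Write x = 306 + 2717·t and substitute into x ≡ 0 (mod 9): 2717·t ≡ 0 − 306 = -306 (mod 9).
    Reduce coefficients mod 9: 8·t ≡ 0 (mod 9).
    The inverse of 8 mod 9 is 8 (since 8·8 = 64 = 7·9 + 1), so t ≡ 8·0 = 0 ≡ 0 (mod 9).
    Then x = 306 + 2717·0 = 306, valid modulo lcm(2717, 9) = 24453: x ≡ 306 (mod 24453).
  Combine with x ≡ 2 (mod 5); new modulus lcm = 122265.
    Write x = 306 + 24453·t and substitute into x ≡ 2 (mod 5): 24453·t ≡ 2 − 306 = -304 (mod 5).
    Reduce coefficients mod 5: 3·t ≡ 1 (mod 5).
    The inverse of 3 mod 5 is 2 (since 3·2 = 6 = 1·5 + 1), so t ≡ 2·1 = 2 ≡ 2 (mod 5).
    Then x = 306 + 24453·2 = 49212, valid modulo lcm(24453, 5) = 122265: x ≡ 49212 (mod 122265).
Verify against each original: 49212 mod 19 = 2, 49212 mod 13 = 7, 49212 mod 11 = 9, 49212 mod 9 = 0, 49212 mod 5 = 2.

x ≡ 49212 (mod 122265).


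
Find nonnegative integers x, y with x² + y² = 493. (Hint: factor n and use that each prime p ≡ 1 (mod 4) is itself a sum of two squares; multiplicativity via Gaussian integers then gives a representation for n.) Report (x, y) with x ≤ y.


Step 1: Factor n = 493 = 17 · 29.
Step 2: Check the mod-4 condition on each prime factor: 17 ≡ 1 (mod 4), exponent 1; 29 ≡ 1 (mod 4), exponent 1.
All primes ≡ 3 (mod 4) appear to even exponent (or don't appear), so by the two-squares theorem n IS expressible as a sum of two squares.
Step 3: Build a representation. Here n = 17 · 29 is a product of primes ≡ 1 (mod 4). Each prime p ≡ 1 (mod 4) is itself a sum of two squares; find a² by testing p − a² for a perfect square:
  17: 17 − 1² = 16 = 4² ⇒ 17 = 1² + 4².
  29: 29 − 1² = 28, 29 − 2² = 25 = 5² ⇒ 29 = 2² + 5².
  Combine using the Brahmagupta–Fibonacci identity (a² + b²)(c² + d²) = (ac − bd)² + (ad + bc)² = (ac + bd)² + (ad − bc)²:
  17 · 29 = 493: from (1² + 4²)(2² + 5²), take (1·2 − 4·5, 1·5 + 4·2) = (2 − 20, 5 + 8) = (-18, 13); dropping signs (only squares matter) gives (18, 13); check 18² + 13² = 324 + 169 = 493 ✓.
Step 4: Order so x ≤ y and verify: 13² + 18² = 169 + 324 = 493 = n. ✓

n = 493 = 13² + 18² (one valid representation with x ≤ y).


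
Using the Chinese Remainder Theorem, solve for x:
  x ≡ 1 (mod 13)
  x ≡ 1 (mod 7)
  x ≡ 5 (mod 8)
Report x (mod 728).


Moduli 13, 7, 8 are pairwise coprime; by CRT there is a unique solution modulo M = 13 · 7 · 8 = 728.
Solve pairwise, accumulating the modulus:
  Start with x ≡ 1 (mod 13).
  Combine with x ≡ 1 (mod 7): since gcd(13, 7) = 1, we get a unique residue mod 91.
    Write x = 1 + 13·t and substitute into x ≡ 1 (mod 7): 13·t ≡ 1 − 1 = 0 (mod 7).
    Reduce coefficients mod 7: 6·t ≡ 0 (mod 7).
    The inverse of 6 mod 7 is 6 (since 6·6 = 36 = 5·7 + 1), so t ≡ 6·0 = 0 ≡ 0 (mod 7).
    Then x = 1 + 13·0 = 1, valid modulo lcm(13, 7) = 91: x ≡ 1 (mod 91).
  Combine with x ≡ 5 (mod 8): since gcd(91, 8) = 1, we get a unique residue mod 728.
    Write x = 1 + 91·t and substitute into x ≡ 5 (mod 8): 91·t ≡ 5 − 1 = 4 (mod 8).
    Reduce coefficients mod 8: 3·t ≡ 4 (mod 8).
    The inverse of 3 mod 8 is 3 (since 3·3 = 9 = 1·8 + 1), so t ≡ 3·4 = 12 ≡ 4 (mod 8).
    Then x = 1 + 91·4 = 365, valid modulo lcm(91, 8) = 728: x ≡ 365 (mod 728).
Verify: 365 mod 13 = 1 ✓, 365 mod 7 = 1 ✓, 365 mod 8 = 5 ✓.

x ≡ 365 (mod 728).


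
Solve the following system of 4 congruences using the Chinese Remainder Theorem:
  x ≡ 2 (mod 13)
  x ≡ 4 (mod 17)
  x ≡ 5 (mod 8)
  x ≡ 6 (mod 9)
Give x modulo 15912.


Product of moduli M = 13 · 17 · 8 · 9 = 15912.
Merge one congruence at a time:
  Start: x ≡ 2 (mod 13).
  Combine with x ≡ 4 (mod 17); new modulus lcm = 221.
    Write x = 2 + 13·t and substitute into x ≡ 4 (mod 17): 13·t ≡ 4 − 2 = 2 (mod 17).
    The inverse of 13 mod 17 is 4 (since 13·4 = 52 = 3·17 + 1), so t ≡ 4·2 = 8 ≡ 8 (mod 17).
    Then x = 2 + 13·8 = 106, valid modulo lcm(13, 17) = 221: x ≡ 106 (mod 221).
  Combine with x ≡ 5 (mod 8); new modulus lcm = 1768.
    Write x = 106 + 221·t and substitute into x ≡ 5 (mod 8): 221·t ≡ 5 − 106 = -101 (mod 8).
    Reduce coefficients mod 8: 5·t ≡ 3 (mod 8).
    The inverse of 5 mod 8 is 5 (since 5·5 = 25 = 3·8 + 1), so t ≡ 5·3 = 15 ≡ 7 (mod 8).
    Then x = 106 + 221·7 = 1653, valid modulo lcm(221, 8) = 1768: x ≡ 1653 (mod 1768).
  Combine with x ≡ 6 (mod 9); new modulus lcm = 15912.
    Write x = 1653 + 1768·t and substitute into x ≡ 6 (mod 9): 1768·t ≡ 6 − 1653 = -1647 (mod 9).
    Reduce coefficients mod 9: 4·t ≡ 0 (mod 9).
    The inverse of 4 mod 9 is 7 (since 4·7 = 28 = 3·9 + 1), so t ≡ 7·0 = 0 ≡ 0 (mod 9).
    Then x = 1653 + 1768·0 = 1653, valid modulo lcm(1768, 9) = 15912: x ≡ 1653 (mod 15912).
Verify against each original: 1653 mod 13 = 2, 1653 mod 17 = 4, 1653 mod 8 = 5, 1653 mod 9 = 6.

x ≡ 1653 (mod 15912).


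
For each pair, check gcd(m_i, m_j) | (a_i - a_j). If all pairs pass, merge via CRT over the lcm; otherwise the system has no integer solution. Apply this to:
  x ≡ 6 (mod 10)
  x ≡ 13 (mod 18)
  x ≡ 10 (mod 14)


Moduli 10, 18, 14 are not pairwise coprime, so CRT works modulo lcm(m_i) when all pairwise compatibility conditions hold.
Pairwise compatibility: gcd(m_i, m_j) must divide a_i - a_j for every pair.
Merge one congruence at a time:
  Start: x ≡ 6 (mod 10).
  Combine with x ≡ 13 (mod 18): gcd(10, 18) = 2, and 13 - 6 = 7 is NOT divisible by 2.
    ⇒ system is inconsistent (no integer solution).

No solution (the system is inconsistent).


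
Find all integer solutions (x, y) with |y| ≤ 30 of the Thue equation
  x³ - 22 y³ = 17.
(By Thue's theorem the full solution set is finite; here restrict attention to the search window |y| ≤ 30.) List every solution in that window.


The equation is x³ - 22y³ = 17. For fixed y, x³ = 22·y³ + 17, so a solution requires the RHS to be a perfect cube.
Strategy: iterate y from -30 to 30, compute RHS = 22·y³ + 17, and check whether it is a (positive or negative) perfect cube.
Check small values of y:
  y = 0: RHS = 17 is not a perfect cube.
  y = 1: RHS = 39 is not a perfect cube.
  y = -1: RHS = -5 is not a perfect cube.
  y = 2: RHS = 193 is not a perfect cube.
  y = -2: RHS = -159 is not a perfect cube.
  y = 3: RHS = 611 is not a perfect cube.
  y = -3: RHS = -577 is not a perfect cube.
Continuing the search up to |y| = 30 finds no solutions either.
No (x, y) in the scanned range satisfies the equation.

No integer solutions with |y| ≤ 30.


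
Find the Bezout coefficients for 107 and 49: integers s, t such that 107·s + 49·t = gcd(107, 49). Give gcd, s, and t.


Euclidean algorithm on (107, 49) — divide until remainder is 0:
  107 = 2 · 49 + 9
  49 = 5 · 9 + 4
  9 = 2 · 4 + 1
  4 = 4 · 1 + 0
gcd(107, 49) = 1.
Track Bezout coefficients alongside the remainders: start with r₀ = 107 = a·1 + b·0 (s = 1, t = 0) and r₁ = 49 = a·0 + b·1 (s = 0, t = 1); each new remainder r_{k+1} = r_{k-1} − q_k·r_k inherits s_{k+1} = s_{k-1} − q_k·s_k, t_{k+1} = t_{k-1} − q_k·t_k, so r_k = a·s_k + b·t_k at every step:
  q = 2: r = 9, s = 1 − 2·0 = 1, t = 0 − 2·1 = -2  (check: 107·1 + 49·(-2) = 9)
  q = 5: r = 4, s = 0 − 5·1 = -5, t = 1 − 5·(-2) = 11  (check: 107·(-5) + 49·11 = 4)
  q = 2: r = 1, s = 1 − 2·(-5) = 11, t = -2 − 2·11 = -24  (check: 107·11 + 49·(-24) = 1)
The row with r = 1 (the gcd) gives the Bezout coefficients s = 11, t = -24.
Result: 107 · (11) + 49 · (-24) = 1.

gcd(107, 49) = 1; s = 11, t = -24 (check: 107·11 + 49·(-24) = 1).


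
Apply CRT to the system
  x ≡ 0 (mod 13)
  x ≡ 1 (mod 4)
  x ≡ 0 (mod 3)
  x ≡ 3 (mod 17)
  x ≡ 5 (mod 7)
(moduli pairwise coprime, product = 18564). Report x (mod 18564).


Product of moduli M = 13 · 4 · 3 · 17 · 7 = 18564.
Merge one congruence at a time:
  Start: x ≡ 0 (mod 13).
  Combine with x ≡ 1 (mod 4); new modulus lcm = 52.
    Write x = 0 + 13·t and substitute into x ≡ 1 (mod 4): 13·t ≡ 1 − 0 = 1 (mod 4).
    Reduce coefficients mod 4: 1·t ≡ 1 (mod 4).
    So t ≡ 1 (mod 4).
    Then x = 0 + 13·1 = 13, valid modulo lcm(13, 4) = 52: x ≡ 13 (mod 52).
  Combine with x ≡ 0 (mod 3); new modulus lcm = 156.
    Write x = 13 + 52·t and substitute into x ≡ 0 (mod 3): 52·t ≡ 0 − 13 = -13 (mod 3).
    Reduce coefficients mod 3: 1·t ≡ 2 (mod 3).
    So t ≡ 2 (mod 3).
    Then x = 13 + 52·2 = 117, valid modulo lcm(52, 3) = 156: x ≡ 117 (mod 156).
  Combine with x ≡ 3 (mod 17); new modulus lcm = 2652.
    Write x = 117 + 156·t and substitute into x ≡ 3 (mod 17): 156·t ≡ 3 − 117 = -114 (mod 17).
    Reduce coefficients mod 17: 3·t ≡ 5 (mod 17).
    The inverse of 3 mod 17 is 6 (since 3·6 = 18 = 1·17 + 1), so t ≡ 6·5 = 30 ≡ 13 (mod 17).
    Then x = 117 + 156·13 = 2145, valid modulo lcm(156, 17) = 2652: x ≡ 2145 (mod 2652).
  Combine with x ≡ 5 (mod 7); new modulus lcm = 18564.
    Write x = 2145 + 2652·t and substitute into x ≡ 5 (mod 7): 2652·t ≡ 5 − 2145 = -2140 (mod 7).
    Reduce coefficients mod 7: 6·t ≡ 2 (mod 7).
    The inverse of 6 mod 7 is 6 (since 6·6 = 36 = 5·7 + 1), so t ≡ 6·2 = 12 ≡ 5 (mod 7).
    Then x = 2145 + 2652·5 = 15405, valid modulo lcm(2652, 7) = 18564: x ≡ 15405 (mod 18564).
Verify against each original: 15405 mod 13 = 0, 15405 mod 4 = 1, 15405 mod 3 = 0, 15405 mod 17 = 3, 15405 mod 7 = 5.

x ≡ 15405 (mod 18564).
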